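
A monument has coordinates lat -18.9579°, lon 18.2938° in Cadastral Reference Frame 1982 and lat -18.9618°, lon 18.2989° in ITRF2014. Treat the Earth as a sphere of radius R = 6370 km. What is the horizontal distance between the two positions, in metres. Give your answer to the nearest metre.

690 m

Δφ = -18.9618° − -18.9579° = -0.0039°; Δλ = 18.2989° − 18.2938° = +0.0051°.
1° along a meridian = πR/180 = 111177 m.
ΔN = Δφ × 111177 = -433.6 m; ΔE = Δλ × 111177 × cos(-18.9579°) = +0.0051 × 111177 × 0.945758 = 536.2 m.
Distance = √(ΔE² + ΔN²) = √(536.2² + (-433.6)²) = 689.6 m.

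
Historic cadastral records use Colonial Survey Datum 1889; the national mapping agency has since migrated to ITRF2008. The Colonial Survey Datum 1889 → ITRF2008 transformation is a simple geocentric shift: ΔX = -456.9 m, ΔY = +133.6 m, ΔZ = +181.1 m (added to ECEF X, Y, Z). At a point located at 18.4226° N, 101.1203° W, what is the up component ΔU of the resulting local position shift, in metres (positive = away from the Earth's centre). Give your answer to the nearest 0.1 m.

At φ = 18.4226°, λ = -101.1203°: sin φ = 0.316023, cos φ = 0.948751, sin λ = -0.981224, cos λ = -0.192870.
ΔU = cos φ cos λ·ΔX + cos φ sin λ·ΔY + sin φ·ΔZ = (0.948751)(-0.192870)(-456.9) + (0.948751)(-0.981224)(133.6) + (0.316023)(181.1) = 16.46 m.

ΔU = 16.5 m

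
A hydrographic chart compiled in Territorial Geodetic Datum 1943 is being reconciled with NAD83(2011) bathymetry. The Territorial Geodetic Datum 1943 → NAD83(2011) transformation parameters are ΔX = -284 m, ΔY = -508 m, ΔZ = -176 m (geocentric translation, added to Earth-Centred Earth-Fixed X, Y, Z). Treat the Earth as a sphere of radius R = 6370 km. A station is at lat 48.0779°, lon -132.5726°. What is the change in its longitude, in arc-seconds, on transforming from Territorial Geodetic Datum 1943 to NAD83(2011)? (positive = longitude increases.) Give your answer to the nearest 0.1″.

sin φ = 0.744054, cos φ = 0.668120, sin λ = -0.736421, cos λ = -0.676524.
East component: ΔE = −sin λ·ΔX + cos λ·ΔY = −(-0.736421)(-284) + (-0.676524)(-508) = 134.53 m.
1° of latitude spans πR/180 = 111177 m; at latitude φ, 1° of longitude spans that × cos φ = 74279.8 m, so Δλ = 134.53 / 74279.8 × 3600 = 6.520″.

Δλ = 6.5″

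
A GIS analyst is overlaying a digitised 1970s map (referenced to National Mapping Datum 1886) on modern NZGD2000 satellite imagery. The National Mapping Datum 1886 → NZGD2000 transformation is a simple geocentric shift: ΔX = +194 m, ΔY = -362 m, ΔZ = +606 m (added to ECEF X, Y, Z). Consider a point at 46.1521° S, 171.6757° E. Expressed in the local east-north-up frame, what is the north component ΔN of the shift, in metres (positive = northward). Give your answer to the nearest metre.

The local north axis is (−sin φ cos λ, −sin φ sin λ, cos φ), giving ΔN = -138.435 − 37.796 + 419.804 = 243.57 m.

ΔN = 244 m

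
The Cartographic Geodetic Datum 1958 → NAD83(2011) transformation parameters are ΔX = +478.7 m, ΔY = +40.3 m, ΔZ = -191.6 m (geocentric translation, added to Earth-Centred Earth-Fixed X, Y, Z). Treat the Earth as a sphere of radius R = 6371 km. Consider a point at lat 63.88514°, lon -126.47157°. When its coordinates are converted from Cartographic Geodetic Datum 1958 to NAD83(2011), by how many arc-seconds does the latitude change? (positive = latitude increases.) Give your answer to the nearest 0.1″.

sin φ = 0.897913, cos φ = 0.440172, sin λ = -0.804152, cos λ = -0.594424.
North component: ΔN = −sin φ cos λ·ΔX − sin φ sin λ·ΔY + cos φ·ΔZ = −(0.897913)(-0.594424)(478.7) − (0.897913)(-0.804152)(40.3) + (0.440172)(-191.6) = 200.26 m.
1° of latitude spans πR/180 = 111195 m, so Δφ = 200.26 / 111195 × 3600 = 6.484″.

Δφ = 6.5″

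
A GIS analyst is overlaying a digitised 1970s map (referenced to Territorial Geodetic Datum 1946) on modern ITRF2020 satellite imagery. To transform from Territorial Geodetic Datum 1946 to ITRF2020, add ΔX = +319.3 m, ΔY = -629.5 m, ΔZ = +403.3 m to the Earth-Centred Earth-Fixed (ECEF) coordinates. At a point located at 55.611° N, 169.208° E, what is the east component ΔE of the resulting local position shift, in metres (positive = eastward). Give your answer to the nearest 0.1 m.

The local east axis at (φ, λ) is (−sin λ, cos λ, 0), so ΔE = −sin(169.208°)·319.3 + cos(169.208°)·(-629.5) = 558.58 m.

ΔE = 558.6 m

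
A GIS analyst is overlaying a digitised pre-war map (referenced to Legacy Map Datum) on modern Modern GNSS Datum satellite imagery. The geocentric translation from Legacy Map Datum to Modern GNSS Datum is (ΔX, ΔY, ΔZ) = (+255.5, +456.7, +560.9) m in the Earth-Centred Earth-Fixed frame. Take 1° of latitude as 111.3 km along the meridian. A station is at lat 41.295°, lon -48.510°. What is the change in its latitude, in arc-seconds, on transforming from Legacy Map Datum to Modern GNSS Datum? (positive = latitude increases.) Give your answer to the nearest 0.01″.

Δφ = 17.32″

sin φ = 0.659936, cos φ = 0.751322, sin λ = -0.749071, cos λ = 0.662489.
North component: ΔN = −sin φ cos λ·ΔX − sin φ sin λ·ΔY + cos φ·ΔZ = −(0.659936)(0.662489)(255.5) − (0.659936)(-0.749071)(456.7) + (0.751322)(560.9) = 535.48 m.
1° of latitude spans 111300 m, so Δφ = 535.48 / 111300 × 3600 = 17.320″.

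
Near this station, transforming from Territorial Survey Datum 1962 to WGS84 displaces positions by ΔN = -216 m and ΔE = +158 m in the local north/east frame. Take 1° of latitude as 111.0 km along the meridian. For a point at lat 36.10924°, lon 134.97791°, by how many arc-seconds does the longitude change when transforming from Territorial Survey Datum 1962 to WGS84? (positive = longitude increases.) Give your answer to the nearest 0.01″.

At latitude 36.10924°, cos φ = 0.807895.
1° of longitude at this latitude = 111.0 × cos φ = 89.68 km, so Δλ = 158.0 / 89676.3 = 0.0017619° = 6.343″.

Δλ = 6.34″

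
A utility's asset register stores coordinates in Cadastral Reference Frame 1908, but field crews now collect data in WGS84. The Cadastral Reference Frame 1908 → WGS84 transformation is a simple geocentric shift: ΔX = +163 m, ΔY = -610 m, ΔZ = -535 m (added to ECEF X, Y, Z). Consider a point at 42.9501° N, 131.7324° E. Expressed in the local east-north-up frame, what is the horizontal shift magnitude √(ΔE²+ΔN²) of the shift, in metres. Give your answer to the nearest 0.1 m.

284.5 m

The local east axis at (φ, λ) is (−sin λ, cos λ, 0), so ΔE = −sin(131.7324°)·163 + cos(131.7324°)·(-610) = 284.41 m.
The local north axis is (−sin φ cos λ, −sin φ sin λ, cos φ), giving ΔN = 73.929 + 310.169 − 391.592 = -7.49 m.
Horizontal magnitude = √(ΔE² + ΔN²) = √(284.41² + (-7.49)²) = 284.51 m.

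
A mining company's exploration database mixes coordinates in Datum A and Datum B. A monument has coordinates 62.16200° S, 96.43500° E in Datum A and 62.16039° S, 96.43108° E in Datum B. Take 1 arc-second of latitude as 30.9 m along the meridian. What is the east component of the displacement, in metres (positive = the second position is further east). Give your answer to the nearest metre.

Δφ = -62.16039° − -62.16200° = +0.00161°; Δλ = 96.43108° − 96.43500° = -0.00392°.
1° of latitude = 3600 × 30.90 = 111240 m.
ΔN = Δφ × 111240 = 179.1 m; ΔE = Δλ × 111240 × cos(-62.16200°) = -0.00392 × 111240 × 0.466973 = -203.6 m.

ΔE = -204 m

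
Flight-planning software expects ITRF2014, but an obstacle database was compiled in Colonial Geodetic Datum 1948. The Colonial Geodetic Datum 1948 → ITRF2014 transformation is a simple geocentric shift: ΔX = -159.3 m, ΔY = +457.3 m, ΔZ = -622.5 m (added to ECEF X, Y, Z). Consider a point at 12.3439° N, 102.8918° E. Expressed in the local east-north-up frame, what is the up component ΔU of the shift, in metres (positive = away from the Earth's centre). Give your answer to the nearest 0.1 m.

The local up (radial) axis is (cos φ cos λ, cos φ sin λ, sin φ), giving ΔU = 34.720 + 435.468 − 133.077 = 337.11 m.

ΔU = 337.1 m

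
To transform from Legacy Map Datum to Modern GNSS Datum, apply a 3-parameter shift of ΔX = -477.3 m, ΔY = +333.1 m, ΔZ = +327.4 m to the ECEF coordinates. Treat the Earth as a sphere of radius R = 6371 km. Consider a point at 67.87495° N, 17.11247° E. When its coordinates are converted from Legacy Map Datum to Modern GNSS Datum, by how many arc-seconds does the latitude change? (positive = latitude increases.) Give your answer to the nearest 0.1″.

Δφ = 14.7″

sin φ = 0.926364, cos φ = 0.376629, sin λ = 0.294248, cos λ = 0.955729.
North component: ΔN = −sin φ cos λ·ΔX − sin φ sin λ·ΔY + cos φ·ΔZ = −(0.926364)(0.955729)(-477.3) − (0.926364)(0.294248)(333.1) + (0.376629)(327.4) = 455.09 m.
1° of latitude spans πR/180 = 111195 m, so Δφ = 455.09 / 111195 × 3600 = 14.734″.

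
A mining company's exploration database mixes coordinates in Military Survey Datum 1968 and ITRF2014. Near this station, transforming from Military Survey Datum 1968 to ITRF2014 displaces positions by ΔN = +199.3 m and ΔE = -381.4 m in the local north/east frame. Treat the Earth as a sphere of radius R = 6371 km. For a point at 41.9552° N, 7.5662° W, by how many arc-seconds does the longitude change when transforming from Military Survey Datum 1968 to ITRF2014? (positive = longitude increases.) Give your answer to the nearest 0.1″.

At latitude 41.9552°, cos φ = 0.743668.
One radian of longitude at latitude φ spans R cos φ, so Δλ = ΔE / (R cos φ) = -381.4 / (6371000 × 0.743668) = -8.0500e-05 rad = -16.604″.

Δλ = -16.6″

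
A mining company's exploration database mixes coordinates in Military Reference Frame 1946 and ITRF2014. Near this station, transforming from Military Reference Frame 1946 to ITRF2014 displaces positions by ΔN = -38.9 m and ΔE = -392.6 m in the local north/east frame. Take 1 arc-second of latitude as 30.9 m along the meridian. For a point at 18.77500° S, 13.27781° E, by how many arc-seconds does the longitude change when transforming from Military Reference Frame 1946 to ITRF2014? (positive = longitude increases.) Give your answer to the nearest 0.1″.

At latitude -18.77500°, cos φ = 0.946790.
1″ of longitude at this latitude = 30.90 × cos φ = 29.2558 m, so Δλ = -392.6 / 29.2558 = -13.420″.

Δλ = -13.4″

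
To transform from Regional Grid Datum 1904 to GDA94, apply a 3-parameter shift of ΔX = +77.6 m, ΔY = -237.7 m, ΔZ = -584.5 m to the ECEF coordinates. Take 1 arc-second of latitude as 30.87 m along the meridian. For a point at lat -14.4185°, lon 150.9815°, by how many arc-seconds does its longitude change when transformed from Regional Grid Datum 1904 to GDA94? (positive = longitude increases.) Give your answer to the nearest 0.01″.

sin φ = -0.249003, cos φ = 0.968503, sin λ = 0.485092, cos λ = -0.874463.
East component: ΔE = −sin λ·ΔX + cos λ·ΔY = −(0.485092)(77.6) + (-0.874463)(-237.7) = 170.22 m.
1° of latitude spans 3600 × 30.87 = 111132 m; at latitude φ, 1° of longitude spans that × cos φ = 107631.7 m, so Δλ = 170.22 / 107631.7 × 3600 = 5.693″.

Δλ = 5.69″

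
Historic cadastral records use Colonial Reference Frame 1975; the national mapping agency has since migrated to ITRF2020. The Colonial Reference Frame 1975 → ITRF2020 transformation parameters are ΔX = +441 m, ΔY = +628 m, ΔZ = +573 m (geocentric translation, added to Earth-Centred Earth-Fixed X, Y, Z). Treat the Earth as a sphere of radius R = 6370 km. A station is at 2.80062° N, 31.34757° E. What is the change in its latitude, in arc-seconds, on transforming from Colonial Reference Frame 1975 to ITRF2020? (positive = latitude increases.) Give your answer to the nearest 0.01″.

Δφ = 17.42″

sin φ = 0.048861, cos φ = 0.998806, sin λ = 0.520228, cos λ = 0.854027.
North component: ΔN = −sin φ cos λ·ΔX − sin φ sin λ·ΔY + cos φ·ΔZ = −(0.048861)(0.854027)(441) − (0.048861)(0.520228)(628) + (0.998806)(573) = 537.95 m.
1° of latitude spans πR/180 = 111177 m, so Δφ = 537.95 / 111177 × 3600 = 17.419″.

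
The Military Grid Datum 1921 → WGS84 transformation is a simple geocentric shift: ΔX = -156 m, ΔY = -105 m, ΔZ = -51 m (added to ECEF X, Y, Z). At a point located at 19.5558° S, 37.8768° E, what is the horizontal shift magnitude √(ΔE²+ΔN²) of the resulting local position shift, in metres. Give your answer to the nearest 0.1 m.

111.6 m

At φ = -19.5558°, λ = 37.8768°: sin φ = -0.334725, cos φ = 0.942316, sin λ = 0.613966, cos λ = 0.789333.
ΔE = −sin λ·ΔX + cos λ·ΔY = −(0.613966)·(-156) + (0.789333)·(-105) = 12.90 m.
ΔN = −sin φ cos λ·ΔX − sin φ sin λ·ΔY + cos φ·ΔZ = −(-0.334725)(0.789333)(-156) − (-0.334725)(0.613966)(-105) + (0.942316)(-51) = -110.85 m.
Horizontal magnitude = √(ΔE² + ΔN²) = √(12.90² + (-110.85)²) = 111.60 m.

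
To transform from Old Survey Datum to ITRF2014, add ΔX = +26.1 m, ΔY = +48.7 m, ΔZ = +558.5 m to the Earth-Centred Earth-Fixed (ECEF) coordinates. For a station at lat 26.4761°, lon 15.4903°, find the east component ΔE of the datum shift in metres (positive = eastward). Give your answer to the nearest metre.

ΔE = 40 m

At φ = 26.4761°, λ = 15.4903°: sin φ = 0.445824, cos φ = 0.895120, sin λ = 0.267075, cos λ = 0.963676.
ΔE = −sin λ·ΔX + cos λ·ΔY = −(0.267075)·(26.1) + (0.963676)·(48.7) = 39.96 m.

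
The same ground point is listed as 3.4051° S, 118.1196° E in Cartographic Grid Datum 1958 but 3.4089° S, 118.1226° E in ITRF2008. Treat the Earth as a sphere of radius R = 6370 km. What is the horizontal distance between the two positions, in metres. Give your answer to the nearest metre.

538 m

Δφ = -3.4089° − -3.4051° = -0.0038°; Δλ = 118.1226° − 118.1196° = +0.0030°.
1° along a meridian = πR/180 = 111177 m.
ΔN = Δφ × 111177 = -422.5 m; ΔE = Δλ × 111177 × cos(-3.4051°) = +0.0030 × 111177 × 0.998235 = 332.9 m.
Distance = √(ΔE² + ΔN²) = √(332.9² + (-422.5)²) = 537.9 m.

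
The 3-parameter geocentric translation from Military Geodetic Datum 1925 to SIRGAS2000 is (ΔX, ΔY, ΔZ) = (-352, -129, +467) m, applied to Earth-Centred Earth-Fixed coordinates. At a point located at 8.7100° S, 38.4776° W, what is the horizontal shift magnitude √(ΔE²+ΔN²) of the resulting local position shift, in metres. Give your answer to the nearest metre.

The local east axis at (φ, λ) is (−sin λ, cos λ, 0), so ΔE = −sin(-38.4776°)·(-352) + cos(-38.4776°)·(-129) = -320.01 m.
The local north axis is (−sin φ cos λ, −sin φ sin λ, cos φ), giving ΔN = -41.730 + 12.155 + 461.614 = 432.04 m.
Horizontal magnitude = √(ΔE² + ΔN²) = √((-320.01)² + 432.04²) = 537.64 m.

538 m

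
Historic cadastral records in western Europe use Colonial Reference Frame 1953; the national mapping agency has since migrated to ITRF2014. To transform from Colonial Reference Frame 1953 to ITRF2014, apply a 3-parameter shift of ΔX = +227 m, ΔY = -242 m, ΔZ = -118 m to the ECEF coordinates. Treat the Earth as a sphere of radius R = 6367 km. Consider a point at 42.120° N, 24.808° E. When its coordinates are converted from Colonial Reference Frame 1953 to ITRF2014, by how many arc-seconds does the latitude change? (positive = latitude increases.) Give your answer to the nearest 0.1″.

sin φ = 0.670686, cos φ = 0.741742, sin λ = 0.419579, cos λ = 0.907719.
North component: ΔN = −sin φ cos λ·ΔX − sin φ sin λ·ΔY + cos φ·ΔZ = −(0.670686)(0.907719)(227) − (0.670686)(0.419579)(-242) + (0.741742)(-118) = -157.62 m.
1° of latitude spans πR/180 = 111125 m, so Δφ = -157.62 / 111125 × 3600 = -5.106″.

Δφ = -5.1″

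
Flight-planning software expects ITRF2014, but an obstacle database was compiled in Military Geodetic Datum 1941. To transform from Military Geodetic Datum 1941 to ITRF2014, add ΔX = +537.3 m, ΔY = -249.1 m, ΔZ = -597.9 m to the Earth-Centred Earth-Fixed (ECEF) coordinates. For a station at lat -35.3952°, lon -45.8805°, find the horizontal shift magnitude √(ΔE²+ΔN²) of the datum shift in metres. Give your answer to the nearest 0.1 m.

270.2 m

At φ = -35.3952°, λ = -45.8805°: sin φ = -0.579213, cos φ = 0.815176, sin λ = -0.717889, cos λ = 0.696157.
ΔE = −sin λ·ΔX + cos λ·ΔY = −(-0.717889)·(537.3) + (0.696157)·(-249.1) = 212.31 m.
ΔN = −sin φ cos λ·ΔX − sin φ sin λ·ΔY + cos φ·ΔZ = −(-0.579213)(0.696157)(537.3) − (-0.579213)(-0.717889)(-249.1) + (0.815176)(-597.9) = -167.16 m.
Horizontal magnitude = √(ΔE² + ΔN²) = √(212.31² + (-167.16)²) = 270.22 m.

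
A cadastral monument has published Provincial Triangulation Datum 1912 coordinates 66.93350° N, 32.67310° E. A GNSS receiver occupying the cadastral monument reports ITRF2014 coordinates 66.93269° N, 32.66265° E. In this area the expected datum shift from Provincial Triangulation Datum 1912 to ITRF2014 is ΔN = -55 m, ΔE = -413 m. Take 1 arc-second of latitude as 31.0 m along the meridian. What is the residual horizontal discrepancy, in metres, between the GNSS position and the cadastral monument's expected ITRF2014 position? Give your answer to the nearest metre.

Observed coordinate differences: Δφ = -0.00081°, Δλ = -0.01045°.
Converting to metres (1° lat = 111600 m, cos φ = 0.391799): observed ΔN = -90.4 m, observed ΔE = -456.9 m.
Subtracting the expected shift leaves a residual of -90.4 − (-55) = -35.4 m north and -456.9 − (-413) = -43.9 m east.
Residual distance = √((-35.4)² + (-43.9)²) = 56.4 m.

56 m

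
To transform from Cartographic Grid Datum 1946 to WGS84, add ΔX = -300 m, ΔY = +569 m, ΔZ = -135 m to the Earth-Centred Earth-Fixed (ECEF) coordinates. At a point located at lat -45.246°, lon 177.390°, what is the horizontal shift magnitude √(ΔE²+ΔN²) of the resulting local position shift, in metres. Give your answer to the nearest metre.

At φ = -45.246°, λ = 177.390°: sin φ = -0.710136, cos φ = 0.704064, sin λ = 0.045537, cos λ = -0.998963.
ΔE = −sin λ·ΔX + cos λ·ΔY = −(0.045537)·(-300) + (-0.998963)·(569) = -554.75 m.
ΔN = −sin φ cos λ·ΔX − sin φ sin λ·ΔY + cos φ·ΔZ = −(-0.710136)(-0.998963)(-300) − (-0.710136)(0.045537)(569) + (0.704064)(-135) = 136.17 m.
Horizontal magnitude = √(ΔE² + ΔN²) = √((-554.75)² + 136.17²) = 571.22 m.

571 m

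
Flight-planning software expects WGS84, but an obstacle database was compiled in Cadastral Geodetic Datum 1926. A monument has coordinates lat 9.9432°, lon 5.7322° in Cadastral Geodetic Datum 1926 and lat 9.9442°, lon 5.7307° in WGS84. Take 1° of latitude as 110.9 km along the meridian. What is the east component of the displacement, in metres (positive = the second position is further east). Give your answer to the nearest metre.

Δφ = 9.9442° − 9.9432° = +0.0010°; Δλ = 5.7307° − 5.7322° = -0.0015°.
ΔN = Δφ × 110900 = 110.9 m; ΔE = Δλ × 110900 × cos(9.9432°) = -0.0015 × 110900 × 0.984979 = -163.9 m.

ΔE = -164 m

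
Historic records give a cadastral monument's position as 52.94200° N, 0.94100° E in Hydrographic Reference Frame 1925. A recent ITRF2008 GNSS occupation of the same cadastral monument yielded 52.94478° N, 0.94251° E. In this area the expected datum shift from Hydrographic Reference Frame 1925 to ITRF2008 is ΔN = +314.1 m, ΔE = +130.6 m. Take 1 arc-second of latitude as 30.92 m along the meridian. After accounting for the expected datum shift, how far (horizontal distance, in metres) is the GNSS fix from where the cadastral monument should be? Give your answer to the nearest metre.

Observed coordinate differences: Δφ = +0.00278°, Δλ = +0.00151°.
Converting to metres (1° lat = 111312 m, cos φ = 0.602623): observed ΔN = 309.4 m, observed ΔE = 101.3 m.
Subtracting the expected shift leaves a residual of 309.4 − (314.1) = -4.7 m north and 101.3 − (130.6) = -29.3 m east.
Residual distance = √((-4.7)² + (-29.3)²) = 29.7 m.

30 m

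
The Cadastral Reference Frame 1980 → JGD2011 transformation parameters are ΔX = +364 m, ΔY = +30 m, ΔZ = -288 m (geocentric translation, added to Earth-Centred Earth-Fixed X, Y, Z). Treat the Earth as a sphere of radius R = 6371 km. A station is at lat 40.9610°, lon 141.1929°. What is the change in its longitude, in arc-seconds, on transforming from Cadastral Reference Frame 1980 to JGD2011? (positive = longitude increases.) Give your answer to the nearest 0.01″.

sin φ = 0.655545, cos φ = 0.755156, sin λ = 0.626700, cos λ = -0.779260.
East component: ΔE = −sin λ·ΔX + cos λ·ΔY = −(0.626700)(364) + (-0.779260)(30) = -251.50 m.
1° of latitude spans πR/180 = 111195 m; at latitude φ, 1° of longitude spans that × cos φ = 83969.5 m, so Δλ = -251.50 / 83969.5 × 3600 = -10.782″.

Δλ = -10.78″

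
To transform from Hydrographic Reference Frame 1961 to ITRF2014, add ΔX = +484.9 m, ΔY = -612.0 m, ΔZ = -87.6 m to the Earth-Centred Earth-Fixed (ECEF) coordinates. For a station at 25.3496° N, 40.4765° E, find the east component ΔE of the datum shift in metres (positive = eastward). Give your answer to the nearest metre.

ΔE = -780 m

At φ = 25.3496°, λ = 40.4765°: sin φ = 0.428140, cos φ = 0.903712, sin λ = 0.649136, cos λ = 0.760672.
ΔE = −sin λ·ΔX + cos λ·ΔY = −(0.649136)·(484.9) + (0.760672)·(-612.0) = -780.30 m.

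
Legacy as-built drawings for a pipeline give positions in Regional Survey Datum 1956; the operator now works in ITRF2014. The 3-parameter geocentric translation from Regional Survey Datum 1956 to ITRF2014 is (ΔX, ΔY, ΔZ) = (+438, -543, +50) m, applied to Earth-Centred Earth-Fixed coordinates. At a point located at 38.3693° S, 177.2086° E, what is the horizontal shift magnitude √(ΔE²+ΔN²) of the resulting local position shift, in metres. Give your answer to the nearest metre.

At φ = -38.3693°, λ = 177.2086°: sin φ = -0.620728, cos φ = 0.784026, sin λ = 0.048700, cos λ = -0.998813.
ΔE = −sin λ·ΔX + cos λ·ΔY = −(0.048700)·(438) + (-0.998813)·(-543) = 521.03 m.
ΔN = −sin φ cos λ·ΔX − sin φ sin λ·ΔY + cos φ·ΔZ = −(-0.620728)(-0.998813)(438) − (-0.620728)(0.048700)(-543) + (0.784026)(50) = -248.77 m.
Horizontal magnitude = √(ΔE² + ΔN²) = √(521.03² + (-248.77)²) = 577.37 m.

577 m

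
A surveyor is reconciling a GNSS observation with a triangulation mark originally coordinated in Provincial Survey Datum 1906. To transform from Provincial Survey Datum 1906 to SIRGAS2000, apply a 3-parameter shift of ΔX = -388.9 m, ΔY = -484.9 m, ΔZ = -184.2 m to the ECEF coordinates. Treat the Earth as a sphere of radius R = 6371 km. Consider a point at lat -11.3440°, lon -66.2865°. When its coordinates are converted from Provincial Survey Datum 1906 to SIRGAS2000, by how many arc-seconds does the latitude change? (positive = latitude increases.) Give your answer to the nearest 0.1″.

Δφ = -4.0″

sin φ = -0.196699, cos φ = 0.980464, sin λ = -0.915568, cos λ = 0.402164.
North component: ΔN = −sin φ cos λ·ΔX − sin φ sin λ·ΔY + cos φ·ΔZ = −(-0.196699)(0.402164)(-388.9) − (-0.196699)(-0.915568)(-484.9) + (0.980464)(-184.2) = -124.04 m.
1° of latitude spans πR/180 = 111195 m, so Δφ = -124.04 / 111195 × 3600 = -4.016″.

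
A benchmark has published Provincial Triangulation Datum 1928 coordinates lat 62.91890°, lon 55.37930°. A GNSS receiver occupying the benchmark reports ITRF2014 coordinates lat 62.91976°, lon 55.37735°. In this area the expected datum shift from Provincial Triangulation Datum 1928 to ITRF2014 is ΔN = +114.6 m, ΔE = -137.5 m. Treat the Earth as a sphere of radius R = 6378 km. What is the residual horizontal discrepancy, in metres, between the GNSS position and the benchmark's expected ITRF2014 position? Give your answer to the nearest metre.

43 m

Observed coordinate differences: Δφ = +0.00086°, Δλ = -0.00195°.
Converting to metres (1° lat = 111317 m, cos φ = 0.455251): observed ΔN = 95.7 m, observed ΔE = -98.8 m.
Subtracting the expected shift leaves a residual of 95.7 − (114.6) = -18.9 m north and -98.8 − (-137.5) = 38.7 m east.
Residual distance = √((-18.9)² + 38.7²) = 43.0 m.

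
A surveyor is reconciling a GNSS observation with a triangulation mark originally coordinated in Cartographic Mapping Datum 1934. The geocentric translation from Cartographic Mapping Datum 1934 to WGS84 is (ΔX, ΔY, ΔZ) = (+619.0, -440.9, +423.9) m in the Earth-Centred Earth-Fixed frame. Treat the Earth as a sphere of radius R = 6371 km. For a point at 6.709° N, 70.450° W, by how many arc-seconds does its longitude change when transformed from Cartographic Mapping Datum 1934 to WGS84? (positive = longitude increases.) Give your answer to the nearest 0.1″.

Δλ = 14.2″

sin φ = 0.116827, cos φ = 0.993152, sin λ = -0.942350, cos λ = 0.334629.
East component: ΔE = −sin λ·ΔX + cos λ·ΔY = −(-0.942350)(619.0) + (0.334629)(-440.9) = 435.78 m.
1° of latitude spans πR/180 = 111195 m; at latitude φ, 1° of longitude spans that × cos φ = 110433.5 m, so Δλ = 435.78 / 110433.5 × 3600 = 14.206″.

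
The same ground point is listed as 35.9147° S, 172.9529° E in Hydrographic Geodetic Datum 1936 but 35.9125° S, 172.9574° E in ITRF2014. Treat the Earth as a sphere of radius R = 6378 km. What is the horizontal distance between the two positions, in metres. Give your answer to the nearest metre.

Δφ = -35.9125° − -35.9147° = +0.0022°; Δλ = 172.9574° − 172.9529° = +0.0045°.
1° along a meridian = πR/180 = 111317 m.
ΔN = Δφ × 111317 = 244.9 m; ΔE = Δλ × 111317 × cos(-35.9147°) = +0.0045 × 111317 × 0.809891 = 405.7 m.
Distance = √(ΔE² + ΔN²) = √(405.7² + 244.9²) = 473.9 m.

474 m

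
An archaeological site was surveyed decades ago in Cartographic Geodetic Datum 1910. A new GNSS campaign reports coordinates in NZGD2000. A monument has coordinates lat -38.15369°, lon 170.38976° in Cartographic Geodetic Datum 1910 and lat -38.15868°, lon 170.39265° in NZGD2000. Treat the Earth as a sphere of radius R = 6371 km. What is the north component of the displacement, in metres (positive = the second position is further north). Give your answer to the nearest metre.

Δφ = -38.15868° − -38.15369° = -0.00499°; Δλ = 170.39265° − 170.38976° = +0.00289°.
1° along a meridian = πR/180 = 111195 m.
ΔN = Δφ × 111195 = -554.9 m; ΔE = Δλ × 111195 × cos(-38.15369°) = +0.00289 × 111195 × 0.786356 = 252.7 m.

ΔN = -555 m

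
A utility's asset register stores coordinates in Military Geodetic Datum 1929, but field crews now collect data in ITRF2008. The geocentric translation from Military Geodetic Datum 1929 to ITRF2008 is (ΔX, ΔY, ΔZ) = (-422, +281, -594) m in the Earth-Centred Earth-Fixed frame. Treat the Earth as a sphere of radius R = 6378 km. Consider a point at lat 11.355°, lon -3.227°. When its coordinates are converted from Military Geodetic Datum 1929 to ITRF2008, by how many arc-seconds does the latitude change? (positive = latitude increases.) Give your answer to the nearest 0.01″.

Δφ = -16.05″

sin φ = 0.196887, cos φ = 0.980426, sin λ = -0.056292, cos λ = 0.998414.
North component: ΔN = −sin φ cos λ·ΔX − sin φ sin λ·ΔY + cos φ·ΔZ = −(0.196887)(0.998414)(-422) − (0.196887)(-0.056292)(281) + (0.980426)(-594) = -496.30 m.
1° of latitude spans πR/180 = 111317 m, so Δφ = -496.30 / 111317 × 3600 = -16.050″.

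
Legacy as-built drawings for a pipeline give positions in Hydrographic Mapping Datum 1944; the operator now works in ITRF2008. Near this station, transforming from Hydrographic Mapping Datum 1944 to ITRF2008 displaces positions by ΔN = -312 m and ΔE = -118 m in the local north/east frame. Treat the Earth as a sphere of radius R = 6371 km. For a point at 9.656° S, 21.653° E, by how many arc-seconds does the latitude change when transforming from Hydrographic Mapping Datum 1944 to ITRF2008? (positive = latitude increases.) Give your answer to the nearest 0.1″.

Δφ = -10.1″

On a sphere of radius R, 1 rad of latitude = R, so Δφ = ΔN / R = -312.0 / 6371000 = -4.8972e-05 rad = -10.101″.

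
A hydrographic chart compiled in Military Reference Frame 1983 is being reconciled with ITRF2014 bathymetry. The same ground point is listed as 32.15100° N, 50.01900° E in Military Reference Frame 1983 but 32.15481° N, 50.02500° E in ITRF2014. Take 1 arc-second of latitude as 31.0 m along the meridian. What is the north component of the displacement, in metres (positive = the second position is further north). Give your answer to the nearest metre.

Δφ = 32.15481° − 32.15100° = +0.00381°; Δλ = 50.02500° − 50.01900° = +0.00600°.
1° of latitude = 3600 × 31.00 = 111600 m.
ΔN = Δφ × 111600 = 425.2 m; ΔE = Δλ × 111600 × cos(32.15100°) = +0.00600 × 111600 × 0.846649 = 566.9 m.

ΔN = 425 m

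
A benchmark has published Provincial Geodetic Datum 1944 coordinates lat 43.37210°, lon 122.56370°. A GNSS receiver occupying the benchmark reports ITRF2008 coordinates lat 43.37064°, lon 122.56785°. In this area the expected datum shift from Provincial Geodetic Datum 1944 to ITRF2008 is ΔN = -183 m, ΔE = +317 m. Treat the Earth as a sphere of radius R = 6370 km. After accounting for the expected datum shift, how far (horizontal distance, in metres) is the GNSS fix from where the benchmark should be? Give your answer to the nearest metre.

Observed coordinate differences: Δφ = -0.00146°, Δλ = +0.00415°.
Converting to metres (1° lat = 111177 m, cos φ = 0.726909): observed ΔN = -162.3 m, observed ΔE = 335.4 m.
Subtracting the expected shift leaves a residual of -162.3 − (-183) = 20.7 m north and 335.4 − (317) = 18.4 m east.
Residual distance = √(20.7² + 18.4²) = 27.7 m.

28 m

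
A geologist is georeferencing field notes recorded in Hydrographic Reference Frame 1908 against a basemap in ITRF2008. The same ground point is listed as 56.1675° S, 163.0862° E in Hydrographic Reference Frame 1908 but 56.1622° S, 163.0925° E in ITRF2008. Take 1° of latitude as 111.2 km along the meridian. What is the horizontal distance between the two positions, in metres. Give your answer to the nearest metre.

707 m

Δφ = -56.1622° − -56.1675° = +0.0053°; Δλ = 163.0925° − 163.0862° = +0.0063°.
ΔN = Δφ × 111200 = 589.4 m; ΔE = Δλ × 111200 × cos(-56.1675°) = +0.0063 × 111200 × 0.556767 = 390.0 m.
Distance = √(ΔE² + ΔN²) = √(390.0² + 589.4²) = 706.7 m.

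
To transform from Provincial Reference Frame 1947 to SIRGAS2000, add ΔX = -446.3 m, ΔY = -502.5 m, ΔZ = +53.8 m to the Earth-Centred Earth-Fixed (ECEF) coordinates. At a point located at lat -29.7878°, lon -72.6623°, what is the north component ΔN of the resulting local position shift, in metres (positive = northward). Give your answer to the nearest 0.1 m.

ΔN = 218.9 m

The local north axis is (−sin φ cos λ, −sin φ sin λ, cos φ), giving ΔN = -66.072 + 238.294 + 46.691 = 218.91 m.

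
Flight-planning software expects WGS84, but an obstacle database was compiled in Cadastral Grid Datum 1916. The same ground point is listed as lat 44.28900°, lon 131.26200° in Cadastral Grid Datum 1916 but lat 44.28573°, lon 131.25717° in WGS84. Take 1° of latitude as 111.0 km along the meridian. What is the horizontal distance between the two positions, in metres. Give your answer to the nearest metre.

528 m

Δφ = 44.28573° − 44.28900° = -0.00327°; Δλ = 131.25717° − 131.26200° = -0.00483°.
ΔN = Δφ × 111000 = -363.0 m; ΔE = Δλ × 111000 × cos(44.28900°) = -0.00483 × 111000 × 0.715827 = -383.8 m.
Distance = √(ΔE² + ΔN²) = √((-383.8)² + (-363.0)²) = 528.2 m.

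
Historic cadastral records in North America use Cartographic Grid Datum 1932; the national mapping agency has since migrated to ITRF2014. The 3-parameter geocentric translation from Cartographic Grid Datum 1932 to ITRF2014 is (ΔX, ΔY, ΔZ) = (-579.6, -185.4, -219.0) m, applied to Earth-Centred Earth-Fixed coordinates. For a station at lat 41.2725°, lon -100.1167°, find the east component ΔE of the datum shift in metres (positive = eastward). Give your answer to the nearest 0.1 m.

ΔE = -538.0 m

The local east axis at (φ, λ) is (−sin λ, cos λ, 0), so ΔE = −sin(-100.1167°)·(-579.6) + cos(-100.1167°)·(-185.4) = -538.02 m.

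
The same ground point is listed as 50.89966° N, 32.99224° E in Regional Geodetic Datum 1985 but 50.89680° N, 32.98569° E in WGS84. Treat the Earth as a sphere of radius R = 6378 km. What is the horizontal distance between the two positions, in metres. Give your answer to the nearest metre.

559 m

Δφ = 50.89680° − 50.89966° = -0.00286°; Δλ = 32.98569° − 32.99224° = -0.00655°.
1° along a meridian = πR/180 = 111317 m.
ΔN = Δφ × 111317 = -318.4 m; ΔE = Δλ × 111317 × cos(50.89966°) = -0.00655 × 111317 × 0.630680 = -459.8 m.
Distance = √(ΔE² + ΔN²) = √((-459.8)² + (-318.4)²) = 559.3 m.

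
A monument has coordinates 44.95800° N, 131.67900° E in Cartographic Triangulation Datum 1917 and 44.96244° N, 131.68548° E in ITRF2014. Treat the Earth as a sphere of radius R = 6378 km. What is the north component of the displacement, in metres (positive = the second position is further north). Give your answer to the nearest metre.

Δφ = 44.96244° − 44.95800° = +0.00444°; Δλ = 131.68548° − 131.67900° = +0.00648°.
1° along a meridian = πR/180 = 111317 m.
ΔN = Δφ × 111317 = 494.2 m; ΔE = Δλ × 111317 × cos(44.95800°) = +0.00648 × 111317 × 0.707625 = 510.4 m.

ΔN = 494 m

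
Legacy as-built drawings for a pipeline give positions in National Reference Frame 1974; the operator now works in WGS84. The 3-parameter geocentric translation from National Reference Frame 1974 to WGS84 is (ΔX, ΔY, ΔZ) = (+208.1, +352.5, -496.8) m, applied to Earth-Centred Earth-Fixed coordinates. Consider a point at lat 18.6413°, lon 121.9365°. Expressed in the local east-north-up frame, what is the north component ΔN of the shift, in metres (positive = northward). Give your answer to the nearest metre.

ΔN = -531 m

At φ = 18.6413°, λ = 121.9365°: sin φ = 0.319642, cos φ = 0.947538, sin λ = 0.848635, cos λ = -0.528979.
ΔN = −sin φ cos λ·ΔX − sin φ sin λ·ΔY + cos φ·ΔZ = −(0.319642)(-0.528979)(208.1) − (0.319642)(0.848635)(352.5) + (0.947538)(-496.8) = -531.17 m.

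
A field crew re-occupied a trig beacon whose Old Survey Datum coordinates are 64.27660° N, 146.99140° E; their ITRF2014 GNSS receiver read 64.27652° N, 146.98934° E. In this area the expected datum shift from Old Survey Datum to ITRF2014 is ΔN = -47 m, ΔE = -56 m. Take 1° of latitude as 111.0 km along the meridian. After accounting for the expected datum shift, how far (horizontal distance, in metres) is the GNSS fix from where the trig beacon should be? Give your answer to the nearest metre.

Observed coordinate differences: Δφ = -0.00008°, Δλ = -0.00206°.
Converting to metres (1° lat = 111000 m, cos φ = 0.434027): observed ΔN = -8.9 m, observed ΔE = -99.2 m.
Subtracting the expected shift leaves a residual of -8.9 − (-47) = 38.1 m north and -99.2 − (-56) = -43.2 m east.
Residual distance = √(38.1² + (-43.2)²) = 57.6 m.

58 m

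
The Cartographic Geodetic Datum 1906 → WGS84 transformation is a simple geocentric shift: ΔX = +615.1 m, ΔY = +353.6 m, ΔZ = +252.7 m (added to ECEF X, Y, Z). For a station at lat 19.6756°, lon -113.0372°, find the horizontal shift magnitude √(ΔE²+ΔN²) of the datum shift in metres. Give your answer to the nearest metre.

605 m

At φ = 19.6756°, λ = -113.0372°: sin φ = 0.336694, cos φ = 0.941614, sin λ = -0.920251, cos λ = -0.391329.
ΔE = −sin λ·ΔX + cos λ·ΔY = −(-0.920251)·(615.1) + (-0.391329)·(353.6) = 427.67 m.
ΔN = −sin φ cos λ·ΔX − sin φ sin λ·ΔY + cos φ·ΔZ = −(0.336694)(-0.391329)(615.1) − (0.336694)(-0.920251)(353.6) + (0.941614)(252.7) = 428.55 m.
Horizontal magnitude = √(ΔE² + ΔN²) = √(427.67² + 428.55²) = 605.44 m.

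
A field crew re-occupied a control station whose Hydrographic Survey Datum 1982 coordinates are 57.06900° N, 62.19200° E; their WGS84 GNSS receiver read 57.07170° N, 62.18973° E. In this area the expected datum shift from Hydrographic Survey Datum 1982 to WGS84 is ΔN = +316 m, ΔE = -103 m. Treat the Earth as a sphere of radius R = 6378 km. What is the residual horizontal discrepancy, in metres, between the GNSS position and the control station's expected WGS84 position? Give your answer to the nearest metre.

38 m

Observed coordinate differences: Δφ = +0.00270°, Δλ = -0.00227°.
Converting to metres (1° lat = 111317 m, cos φ = 0.543629): observed ΔN = 300.6 m, observed ΔE = -137.4 m.
Subtracting the expected shift leaves a residual of 300.6 − (316) = -15.4 m north and -137.4 − (-103) = -34.4 m east.
Residual distance = √((-15.4)² + (-34.4)²) = 37.7 m.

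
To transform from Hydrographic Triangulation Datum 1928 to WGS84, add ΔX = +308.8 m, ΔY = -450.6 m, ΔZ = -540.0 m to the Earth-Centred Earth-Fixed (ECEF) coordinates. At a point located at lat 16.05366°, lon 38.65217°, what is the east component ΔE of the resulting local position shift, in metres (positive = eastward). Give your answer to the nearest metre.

ΔE = -545 m

The local east axis at (φ, λ) is (−sin λ, cos λ, 0), so ΔE = −sin(38.65217°)·308.8 + cos(38.65217°)·(-450.6) = -544.77 m.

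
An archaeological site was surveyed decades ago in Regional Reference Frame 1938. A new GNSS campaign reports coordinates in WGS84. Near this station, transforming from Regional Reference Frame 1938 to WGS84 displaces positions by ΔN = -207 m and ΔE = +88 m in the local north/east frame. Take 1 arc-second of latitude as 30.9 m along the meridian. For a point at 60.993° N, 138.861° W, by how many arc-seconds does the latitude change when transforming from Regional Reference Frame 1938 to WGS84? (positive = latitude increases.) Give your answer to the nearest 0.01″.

Δφ = -6.70″

1″ of latitude = 30.90 m, so Δφ = -207.0 / 30.90 = -6.699″.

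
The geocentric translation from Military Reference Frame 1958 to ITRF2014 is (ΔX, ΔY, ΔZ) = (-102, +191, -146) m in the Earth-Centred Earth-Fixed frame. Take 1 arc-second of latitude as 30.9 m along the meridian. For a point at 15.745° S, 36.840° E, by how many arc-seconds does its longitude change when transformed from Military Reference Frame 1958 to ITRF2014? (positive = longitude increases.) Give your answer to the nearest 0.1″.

Δλ = 7.2″

sin φ = -0.271356, cos φ = 0.962479, sin λ = 0.599582, cos λ = 0.800313.
East component: ΔE = −sin λ·ΔX + cos λ·ΔY = −(0.599582)(-102) + (0.800313)(191) = 214.02 m.
1° of latitude spans 3600 × 30.90 = 111240 m; at latitude φ, 1° of longitude spans that × cos φ = 107066.2 m, so Δλ = 214.02 / 107066.2 × 3600 = 7.196″.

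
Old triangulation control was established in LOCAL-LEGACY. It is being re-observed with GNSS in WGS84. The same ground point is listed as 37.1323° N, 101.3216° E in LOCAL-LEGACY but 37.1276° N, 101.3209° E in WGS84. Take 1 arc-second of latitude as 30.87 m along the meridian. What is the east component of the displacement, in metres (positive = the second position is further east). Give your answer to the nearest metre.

ΔE = -62 m

Δφ = 37.1276° − 37.1323° = -0.0047°; Δλ = 101.3209° − 101.3216° = -0.0007°.
1° of latitude = 3600 × 30.87 = 111132 m.
ΔN = Δφ × 111132 = -522.3 m; ΔE = Δλ × 111132 × cos(37.1323°) = -0.0007 × 111132 × 0.797244 = -62.0 m.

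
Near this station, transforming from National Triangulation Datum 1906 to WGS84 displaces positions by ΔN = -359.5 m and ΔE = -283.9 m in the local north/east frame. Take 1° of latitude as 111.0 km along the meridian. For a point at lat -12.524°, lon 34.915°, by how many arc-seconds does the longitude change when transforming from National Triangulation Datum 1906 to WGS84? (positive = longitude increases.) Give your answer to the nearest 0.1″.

Δλ = -9.4″

At latitude -12.524°, cos φ = 0.976205.
1° of longitude at this latitude = 111.0 × cos φ = 108.36 km, so Δλ = -283.9 / 108358.8 = -0.0026200° = -9.432″.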